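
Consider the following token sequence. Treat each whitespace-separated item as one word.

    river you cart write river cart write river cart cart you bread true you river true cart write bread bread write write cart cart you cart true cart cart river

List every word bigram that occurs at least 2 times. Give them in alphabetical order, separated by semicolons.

Bigram counts meeting the condition (at least 2 times):
  cart cart: 3
  cart write: 3
  cart you: 2
  river cart: 2
  true cart: 2
  write river: 2
  you cart: 2

cart cart; cart write; cart you; river cart; true cart; write river; you cart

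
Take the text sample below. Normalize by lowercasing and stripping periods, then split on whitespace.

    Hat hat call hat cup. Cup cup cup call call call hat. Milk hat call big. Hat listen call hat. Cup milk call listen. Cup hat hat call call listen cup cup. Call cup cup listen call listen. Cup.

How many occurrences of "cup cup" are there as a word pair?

5

Scanning the 38 overlapping bigram windows for "cup cup":
  position 5–6: cup cup
  position 6–7: cup cup
  position 7–8: cup cup
  position 31–32: cup cup
  position 34–35: cup cup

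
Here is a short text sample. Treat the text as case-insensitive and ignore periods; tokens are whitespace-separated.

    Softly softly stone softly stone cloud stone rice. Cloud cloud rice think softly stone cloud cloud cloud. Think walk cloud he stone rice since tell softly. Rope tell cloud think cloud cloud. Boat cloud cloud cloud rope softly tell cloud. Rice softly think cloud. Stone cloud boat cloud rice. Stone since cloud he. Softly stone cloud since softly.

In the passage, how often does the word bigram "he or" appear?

Scanning the 57 overlapping bigram windows for "he or":
  (none found)

0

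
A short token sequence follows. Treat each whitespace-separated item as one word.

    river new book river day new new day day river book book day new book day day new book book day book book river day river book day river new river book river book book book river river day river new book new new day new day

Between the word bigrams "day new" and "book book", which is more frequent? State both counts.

"day new": 4 occurrences
"book book": 5 occurrences

"book book" (5 vs 4)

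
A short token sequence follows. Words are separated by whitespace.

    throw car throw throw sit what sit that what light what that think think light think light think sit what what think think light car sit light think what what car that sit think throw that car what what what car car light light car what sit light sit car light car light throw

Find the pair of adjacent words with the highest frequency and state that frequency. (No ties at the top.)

"what what", 4 times

Bigram frequencies (highest first):
  what what: 4
  think light: 3
  light think: 3
  light car: 3
  car light: 3
  sit what: 2
  … (30 more, each ≤ 2)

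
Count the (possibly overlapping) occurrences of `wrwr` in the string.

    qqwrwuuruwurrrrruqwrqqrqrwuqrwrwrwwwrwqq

Sliding a length-4 window over the 40 characters (37 positions):
  position 30–33: wrwr

1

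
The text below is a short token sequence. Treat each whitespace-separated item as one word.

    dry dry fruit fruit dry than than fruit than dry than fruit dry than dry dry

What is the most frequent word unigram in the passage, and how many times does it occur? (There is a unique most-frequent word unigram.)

"dry", 7 times

Unigram frequencies (highest first):
  dry: 7
  than: 5
  fruit: 4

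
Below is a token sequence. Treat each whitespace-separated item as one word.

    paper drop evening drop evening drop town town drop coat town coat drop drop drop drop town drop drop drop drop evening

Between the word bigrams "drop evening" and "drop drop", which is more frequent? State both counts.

"drop evening": 3 occurrences
"drop drop": 6 occurrences

"drop drop" (6 vs 3)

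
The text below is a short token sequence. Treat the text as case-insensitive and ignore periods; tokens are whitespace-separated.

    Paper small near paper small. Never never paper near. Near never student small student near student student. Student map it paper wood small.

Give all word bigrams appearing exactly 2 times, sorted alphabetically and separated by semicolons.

paper small; student student

Bigram counts meeting the condition (exactly 2 times):
  paper small: 2
  student student: 2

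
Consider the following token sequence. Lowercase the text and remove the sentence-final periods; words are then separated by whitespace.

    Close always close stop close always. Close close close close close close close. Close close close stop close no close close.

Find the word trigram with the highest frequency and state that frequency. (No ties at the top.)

Trigram frequencies (highest first):
  close close close: 8
  close always close: 2
  close stop close: 2
  always close stop: 1
  stop close always: 1
  always close close: 1
  … (4 more, each ≤ 1)

"close close close", 8 times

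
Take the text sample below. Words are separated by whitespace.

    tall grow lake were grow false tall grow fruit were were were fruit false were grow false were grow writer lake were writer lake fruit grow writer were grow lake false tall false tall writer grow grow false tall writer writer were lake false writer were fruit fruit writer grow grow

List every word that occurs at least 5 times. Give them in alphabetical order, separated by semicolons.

Unigram counts meeting the condition (at least 5 times):
  false: 7
  fruit: 5
  grow: 11
  lake: 5
  tall: 5
  were: 10
  writer: 8

false; fruit; grow; lake; tall; were; writer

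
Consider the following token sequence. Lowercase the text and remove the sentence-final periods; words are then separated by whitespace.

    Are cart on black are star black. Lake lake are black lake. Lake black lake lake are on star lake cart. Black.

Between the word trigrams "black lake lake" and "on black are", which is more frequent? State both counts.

"black lake lake" (3 vs 1)

"black lake lake": 3 occurrences
"on black are": 1 occurrence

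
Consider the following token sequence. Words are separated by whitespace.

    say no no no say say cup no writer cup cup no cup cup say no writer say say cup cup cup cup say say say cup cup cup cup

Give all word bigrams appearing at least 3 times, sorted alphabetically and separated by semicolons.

cup cup; say cup; say say

Bigram counts meeting the condition (at least 3 times):
  cup cup: 8
  say cup: 3
  say say: 4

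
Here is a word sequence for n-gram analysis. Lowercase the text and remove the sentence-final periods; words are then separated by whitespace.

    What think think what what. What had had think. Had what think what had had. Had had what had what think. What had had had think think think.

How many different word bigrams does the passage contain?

9

28 tokens → 27 bigram windows in total.
Repeated bigrams (each contributes count−1 duplicates):
  had had: 6
  what had: 4
  had what: 3
  think think: 3
  think what: 3
  what think: 3
  had think: 2
  what what: 2
18 duplicate windows → 27 − 18 = 9 distinct.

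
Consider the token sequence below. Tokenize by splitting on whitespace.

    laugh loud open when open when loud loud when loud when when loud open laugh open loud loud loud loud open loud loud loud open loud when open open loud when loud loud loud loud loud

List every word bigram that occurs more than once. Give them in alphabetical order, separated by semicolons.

Bigram counts meeting the condition (more than once):
  loud loud: 10
  loud open: 4
  loud when: 4
  open loud: 4
  open when: 2
  when loud: 4
  when open: 2

loud loud; loud open; loud when; open loud; open when; when loud; when open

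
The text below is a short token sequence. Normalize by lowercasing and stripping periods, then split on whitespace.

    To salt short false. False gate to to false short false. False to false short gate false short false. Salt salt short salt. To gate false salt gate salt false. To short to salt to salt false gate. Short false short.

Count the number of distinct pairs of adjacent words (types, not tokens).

23

41 tokens → 40 bigram windows in total.
Repeated bigrams (each contributes count−1 duplicates):
  false short: 4
  short false: 4
  to salt: 3
  false false: 2
  false gate: 2
  false salt: 2
  false to: 2
  gate false: 2
  … (4 more repeated)
17 duplicate windows → 40 − 17 = 23 distinct.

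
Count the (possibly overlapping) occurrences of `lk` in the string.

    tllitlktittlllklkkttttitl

3

Sliding a length-2 window over the 25 characters (24 positions):
  position 6–7: lk
  position 14–15: lk
  position 16–17: lk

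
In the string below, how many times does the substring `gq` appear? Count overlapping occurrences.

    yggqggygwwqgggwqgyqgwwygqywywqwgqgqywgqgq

6

Sliding a length-2 window over the 41 characters (40 positions):
  position 3–4: gq
  position 24–25: gq
  position 32–33: gq
  position 34–35: gq
  position 38–39: gq
  position 40–41: gq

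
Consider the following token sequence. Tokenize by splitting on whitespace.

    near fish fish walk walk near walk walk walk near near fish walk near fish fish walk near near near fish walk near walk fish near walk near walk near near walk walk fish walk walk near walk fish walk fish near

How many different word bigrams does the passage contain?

42 tokens → 41 bigram windows in total.
Repeated bigrams (each contributes count−1 duplicates):
  walk near: 8
  fish walk: 6
  near walk: 6
  walk walk: 5
  near fish: 4
  near near: 4
  walk fish: 4
  fish fish: 2
  … (1 more repeated)
32 duplicate windows → 41 − 32 = 9 distinct.

9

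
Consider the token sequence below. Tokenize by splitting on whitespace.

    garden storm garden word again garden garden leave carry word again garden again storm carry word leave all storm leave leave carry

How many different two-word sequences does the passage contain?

17

22 tokens → 21 bigram windows in total.
Repeated bigrams (each contributes count−1 duplicates):
  again garden: 2
  carry word: 2
  leave carry: 2
  word again: 2
4 duplicate windows → 21 − 4 = 17 distinct.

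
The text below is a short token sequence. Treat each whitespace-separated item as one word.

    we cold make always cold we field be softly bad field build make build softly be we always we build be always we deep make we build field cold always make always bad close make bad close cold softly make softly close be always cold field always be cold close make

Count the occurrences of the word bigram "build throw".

0

Scanning the 50 overlapping bigram windows for "build throw":
  (none found)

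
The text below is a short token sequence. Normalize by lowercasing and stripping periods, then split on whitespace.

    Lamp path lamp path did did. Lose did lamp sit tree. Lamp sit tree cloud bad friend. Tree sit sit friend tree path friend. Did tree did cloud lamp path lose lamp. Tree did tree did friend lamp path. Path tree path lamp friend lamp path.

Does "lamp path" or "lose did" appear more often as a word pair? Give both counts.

"lamp path": 5 occurrences
"lose did": 1 occurrence

"lamp path" (5 vs 1)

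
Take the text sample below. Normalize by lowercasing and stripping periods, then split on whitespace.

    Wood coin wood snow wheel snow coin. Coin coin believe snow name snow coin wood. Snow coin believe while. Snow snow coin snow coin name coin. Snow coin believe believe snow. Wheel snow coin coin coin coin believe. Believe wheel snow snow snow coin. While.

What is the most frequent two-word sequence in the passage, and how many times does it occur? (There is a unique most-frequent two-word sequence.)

Bigram frequencies (highest first):
  snow coin: 8
  coin coin: 5
  coin believe: 4
  wheel snow: 3
  snow snow: 3
  coin wood: 2
  … (14 more, each ≤ 2)

"snow coin", 8 times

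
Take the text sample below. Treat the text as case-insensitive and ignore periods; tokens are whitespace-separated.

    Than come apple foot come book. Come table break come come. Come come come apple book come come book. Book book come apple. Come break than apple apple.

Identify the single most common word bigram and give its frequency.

"come come", 5 times

Bigram frequencies (highest first):
  come come: 5
  come apple: 3
  book come: 3
  come book: 2
  book book: 2
  than come: 1
  … (11 more, each ≤ 1)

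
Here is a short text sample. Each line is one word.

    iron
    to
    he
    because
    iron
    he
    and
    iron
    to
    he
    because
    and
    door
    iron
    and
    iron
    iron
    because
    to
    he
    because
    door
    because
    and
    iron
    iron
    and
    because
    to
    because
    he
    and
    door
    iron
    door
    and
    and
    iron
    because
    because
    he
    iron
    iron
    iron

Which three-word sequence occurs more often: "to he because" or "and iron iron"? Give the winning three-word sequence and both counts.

"to he because": 3 occurrences
"and iron iron": 2 occurrences

"to he because" (3 vs 2)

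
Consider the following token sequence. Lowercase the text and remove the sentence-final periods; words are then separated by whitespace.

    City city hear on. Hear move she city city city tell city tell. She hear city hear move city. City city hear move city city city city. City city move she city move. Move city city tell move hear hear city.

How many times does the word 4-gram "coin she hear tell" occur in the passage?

0

Scanning the 38 overlapping 4-gram windows for "coin she hear tell":
  (none found)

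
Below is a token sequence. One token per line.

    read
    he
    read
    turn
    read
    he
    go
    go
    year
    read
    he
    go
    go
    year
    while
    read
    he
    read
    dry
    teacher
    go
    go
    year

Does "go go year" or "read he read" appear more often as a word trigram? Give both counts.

"go go year": 3 occurrences
"read he read": 2 occurrences

"go go year" (3 vs 2)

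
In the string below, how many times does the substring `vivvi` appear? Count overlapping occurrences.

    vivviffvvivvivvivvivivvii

5

Sliding a length-5 window over the 25 characters (21 positions):
  position 1–5: vivvi
  position 9–13: vivvi
  position 12–16: vivvi
  position 15–19: vivvi
  position 20–24: vivvi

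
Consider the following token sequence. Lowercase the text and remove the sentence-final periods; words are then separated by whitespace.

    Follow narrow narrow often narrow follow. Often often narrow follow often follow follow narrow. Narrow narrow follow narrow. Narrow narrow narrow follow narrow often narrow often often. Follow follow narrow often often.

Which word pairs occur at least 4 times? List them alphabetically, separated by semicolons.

follow narrow; narrow follow; narrow narrow; narrow often

Bigram counts meeting the condition (at least 4 times):
  follow narrow: 5
  narrow follow: 4
  narrow narrow: 6
  narrow often: 4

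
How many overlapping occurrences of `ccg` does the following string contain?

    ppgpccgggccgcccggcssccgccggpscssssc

Sliding a length-3 window over the 35 characters (33 positions):
  position 5–7: ccg
  position 10–12: ccg
  position 14–16: ccg
  position 21–23: ccg
  position 24–26: ccg

5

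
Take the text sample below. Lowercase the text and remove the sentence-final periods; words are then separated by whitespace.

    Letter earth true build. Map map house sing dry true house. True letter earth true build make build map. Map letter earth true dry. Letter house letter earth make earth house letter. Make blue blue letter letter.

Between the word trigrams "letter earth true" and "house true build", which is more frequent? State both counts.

"letter earth true" (3 vs 0)

"letter earth true": 3 occurrences
"house true build": 0 occurrences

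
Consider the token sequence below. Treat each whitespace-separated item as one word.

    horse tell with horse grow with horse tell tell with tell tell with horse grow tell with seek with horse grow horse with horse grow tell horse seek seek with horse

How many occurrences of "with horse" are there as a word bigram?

6

Scanning the 30 overlapping bigram windows for "with horse":
  position 3–4: with horse
  position 6–7: with horse
  position 13–14: with horse
  position 19–20: with horse
  position 23–24: with horse
  position 30–31: with horse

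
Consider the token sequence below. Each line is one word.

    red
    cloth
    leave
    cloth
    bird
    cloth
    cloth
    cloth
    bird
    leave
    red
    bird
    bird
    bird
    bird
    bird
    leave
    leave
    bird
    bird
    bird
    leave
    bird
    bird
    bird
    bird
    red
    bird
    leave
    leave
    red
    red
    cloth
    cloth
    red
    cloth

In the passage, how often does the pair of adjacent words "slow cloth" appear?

0

Scanning the 35 overlapping bigram windows for "slow cloth":
  (none found)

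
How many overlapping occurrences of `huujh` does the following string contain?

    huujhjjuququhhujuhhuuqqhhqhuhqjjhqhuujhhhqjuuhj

2

Sliding a length-5 window over the 47 characters (43 positions):
  position 1–5: huujh
  position 35–39: huujh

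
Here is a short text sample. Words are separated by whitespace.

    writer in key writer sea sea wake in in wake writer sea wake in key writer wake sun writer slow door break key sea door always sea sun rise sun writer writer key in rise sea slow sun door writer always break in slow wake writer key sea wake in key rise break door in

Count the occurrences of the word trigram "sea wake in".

Scanning the 53 overlapping trigram windows for "sea wake in":
  position 6–8: sea wake in
  position 12–14: sea wake in
  position 48–50: sea wake in

3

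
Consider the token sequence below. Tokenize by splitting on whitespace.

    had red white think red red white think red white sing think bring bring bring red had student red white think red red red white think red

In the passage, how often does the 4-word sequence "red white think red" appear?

4

Scanning the 24 overlapping 4-gram windows for "red white think red":
  position 2–5: red white think red
  position 6–9: red white think red
  position 19–22: red white think red
  position 24–27: red white think red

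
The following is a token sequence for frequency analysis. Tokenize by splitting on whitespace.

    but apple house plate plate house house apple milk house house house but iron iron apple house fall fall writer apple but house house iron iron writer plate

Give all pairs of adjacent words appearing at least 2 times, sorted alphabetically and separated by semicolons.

apple house; house house; iron iron

Bigram counts meeting the condition (at least 2 times):
  apple house: 2
  house house: 4
  iron iron: 2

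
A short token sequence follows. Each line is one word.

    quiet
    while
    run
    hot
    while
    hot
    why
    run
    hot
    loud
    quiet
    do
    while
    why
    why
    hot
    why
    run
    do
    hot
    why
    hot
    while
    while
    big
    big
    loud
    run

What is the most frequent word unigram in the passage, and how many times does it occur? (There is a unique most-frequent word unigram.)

"hot", 6 times

Unigram frequencies (highest first):
  hot: 6
  while: 5
  why: 5
  run: 4
  quiet: 2
  loud: 2
  … (2 more, each ≤ 2)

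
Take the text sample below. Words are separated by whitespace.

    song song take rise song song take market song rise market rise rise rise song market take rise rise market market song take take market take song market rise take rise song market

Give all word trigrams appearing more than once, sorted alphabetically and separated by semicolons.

rise song market; song song take; take rise song

Trigram counts meeting the condition (more than once):
  rise song market: 2
  song song take: 2
  take rise song: 2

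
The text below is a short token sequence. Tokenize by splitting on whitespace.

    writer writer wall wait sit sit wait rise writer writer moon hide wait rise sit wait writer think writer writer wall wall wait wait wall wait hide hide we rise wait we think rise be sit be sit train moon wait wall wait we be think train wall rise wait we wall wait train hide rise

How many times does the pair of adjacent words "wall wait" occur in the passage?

5

Scanning the 55 overlapping bigram windows for "wall wait":
  position 3–4: wall wait
  position 22–23: wall wait
  position 25–26: wall wait
  position 42–43: wall wait
  position 52–53: wall wait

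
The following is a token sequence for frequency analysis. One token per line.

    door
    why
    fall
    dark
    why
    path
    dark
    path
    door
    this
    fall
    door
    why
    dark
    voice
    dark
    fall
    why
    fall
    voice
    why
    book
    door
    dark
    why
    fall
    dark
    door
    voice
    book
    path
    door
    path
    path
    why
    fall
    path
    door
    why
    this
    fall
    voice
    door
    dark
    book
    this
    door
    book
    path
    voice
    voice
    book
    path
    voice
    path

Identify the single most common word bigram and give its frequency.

Bigram frequencies (highest first):
  why fall: 4
  door why: 3
  path door: 3
  book path: 3
  fall dark: 2
  dark why: 2
  … (32 more, each ≤ 2)

"why fall", 4 times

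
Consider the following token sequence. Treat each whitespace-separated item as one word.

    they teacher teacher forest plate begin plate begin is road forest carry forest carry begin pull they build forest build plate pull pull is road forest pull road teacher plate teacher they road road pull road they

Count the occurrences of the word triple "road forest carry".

Scanning the 35 overlapping trigram windows for "road forest carry":
  position 10–12: road forest carry

1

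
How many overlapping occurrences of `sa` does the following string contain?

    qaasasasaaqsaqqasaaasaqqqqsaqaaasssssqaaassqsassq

Sliding a length-2 window over the 49 characters (48 positions):
  position 4–5: sa
  position 6–7: sa
  position 8–9: sa
  position 12–13: sa
  position 17–18: sa
  position 21–22: sa
  position 27–28: sa
  position 45–46: sa

8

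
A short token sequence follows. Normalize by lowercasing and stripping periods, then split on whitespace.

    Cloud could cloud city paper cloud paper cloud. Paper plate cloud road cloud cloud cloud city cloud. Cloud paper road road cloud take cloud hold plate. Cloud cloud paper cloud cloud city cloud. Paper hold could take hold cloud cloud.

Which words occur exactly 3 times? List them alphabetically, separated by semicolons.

city; hold; road

Unigram counts meeting the condition (exactly 3 times):
  city: 3
  hold: 3
  road: 3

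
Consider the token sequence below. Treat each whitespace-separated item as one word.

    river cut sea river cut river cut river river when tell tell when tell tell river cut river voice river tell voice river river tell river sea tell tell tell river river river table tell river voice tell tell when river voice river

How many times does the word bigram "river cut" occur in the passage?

Scanning the 42 overlapping bigram windows for "river cut":
  position 1–2: river cut
  position 4–5: river cut
  position 6–7: river cut
  position 16–17: river cut

4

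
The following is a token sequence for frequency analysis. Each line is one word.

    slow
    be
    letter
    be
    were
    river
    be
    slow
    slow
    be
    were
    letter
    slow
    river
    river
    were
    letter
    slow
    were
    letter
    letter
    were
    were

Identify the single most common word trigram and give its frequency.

"were letter slow", 2 times

Trigram frequencies (highest first):
  were letter slow: 2
  slow be letter: 1
  be letter be: 1
  letter be were: 1
  be were river: 1
  were river be: 1
  … (14 more, each ≤ 1)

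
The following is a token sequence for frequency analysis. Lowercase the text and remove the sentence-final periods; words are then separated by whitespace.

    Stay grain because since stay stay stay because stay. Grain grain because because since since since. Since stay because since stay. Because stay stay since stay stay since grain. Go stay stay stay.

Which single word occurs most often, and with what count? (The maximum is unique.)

Unigram frequencies (highest first):
  stay: 14
  since: 8
  because: 6
  grain: 4
  go: 1

"stay", 14 times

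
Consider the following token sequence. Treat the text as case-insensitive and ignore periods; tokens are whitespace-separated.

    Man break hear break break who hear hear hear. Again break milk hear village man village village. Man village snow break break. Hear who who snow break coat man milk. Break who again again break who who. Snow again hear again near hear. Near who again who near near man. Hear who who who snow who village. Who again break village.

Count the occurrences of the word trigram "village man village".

2

Scanning the 59 overlapping trigram windows for "village man village":
  position 14–16: village man village
  position 17–19: village man village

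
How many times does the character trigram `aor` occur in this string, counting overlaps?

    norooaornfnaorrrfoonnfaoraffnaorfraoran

5

Sliding a length-3 window over the 39 characters (37 positions):
  position 6–8: aor
  position 12–14: aor
  position 23–25: aor
  position 30–32: aor
  position 35–37: aor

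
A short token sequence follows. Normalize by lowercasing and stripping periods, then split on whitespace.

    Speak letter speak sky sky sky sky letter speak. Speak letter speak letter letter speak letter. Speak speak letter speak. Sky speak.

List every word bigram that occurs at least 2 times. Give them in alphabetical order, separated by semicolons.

Bigram counts meeting the condition (at least 2 times):
  letter speak: 6
  sky sky: 3
  speak letter: 5
  speak sky: 2
  speak speak: 2

letter speak; sky sky; speak letter; speak sky; speak speak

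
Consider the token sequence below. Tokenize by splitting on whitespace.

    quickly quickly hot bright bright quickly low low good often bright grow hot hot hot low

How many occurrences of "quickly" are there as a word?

3

Scanning the 16 tokens for "quickly":
  position 1: quickly
  position 2: quickly
  position 6: quickly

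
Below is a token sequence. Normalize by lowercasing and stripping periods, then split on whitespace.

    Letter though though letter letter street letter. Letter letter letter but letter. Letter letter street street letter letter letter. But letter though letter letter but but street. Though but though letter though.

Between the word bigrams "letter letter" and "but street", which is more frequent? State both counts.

"letter letter" (9 vs 1)

"letter letter": 9 occurrences
"but street": 1 occurrence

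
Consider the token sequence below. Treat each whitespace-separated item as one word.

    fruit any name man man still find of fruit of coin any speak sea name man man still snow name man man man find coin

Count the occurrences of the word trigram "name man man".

3

Scanning the 23 overlapping trigram windows for "name man man":
  position 3–5: name man man
  position 15–17: name man man
  position 20–22: name man man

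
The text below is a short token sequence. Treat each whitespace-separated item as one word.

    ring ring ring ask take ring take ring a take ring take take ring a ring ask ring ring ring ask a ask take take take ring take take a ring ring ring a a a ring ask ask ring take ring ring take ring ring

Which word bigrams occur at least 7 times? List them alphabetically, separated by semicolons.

ring ring; take ring

Bigram counts meeting the condition (at least 7 times):
  ring ring: 8
  take ring: 7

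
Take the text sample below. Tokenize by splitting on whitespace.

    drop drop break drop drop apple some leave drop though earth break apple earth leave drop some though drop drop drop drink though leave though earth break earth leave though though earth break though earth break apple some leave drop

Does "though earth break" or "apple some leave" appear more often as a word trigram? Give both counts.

"though earth break" (4 vs 2)

"though earth break": 4 occurrences
"apple some leave": 2 occurrences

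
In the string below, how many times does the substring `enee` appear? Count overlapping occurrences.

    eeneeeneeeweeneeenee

Sliding a length-4 window over the 20 characters (17 positions):
  position 2–5: enee
  position 6–9: enee
  position 13–16: enee
  position 17–20: enee

4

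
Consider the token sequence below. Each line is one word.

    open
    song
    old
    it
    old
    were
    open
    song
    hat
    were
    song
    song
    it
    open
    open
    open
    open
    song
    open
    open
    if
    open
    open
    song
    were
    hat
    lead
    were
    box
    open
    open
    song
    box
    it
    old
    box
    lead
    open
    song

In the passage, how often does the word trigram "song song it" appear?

1

Scanning the 37 overlapping trigram windows for "song song it":
  position 11–13: song song it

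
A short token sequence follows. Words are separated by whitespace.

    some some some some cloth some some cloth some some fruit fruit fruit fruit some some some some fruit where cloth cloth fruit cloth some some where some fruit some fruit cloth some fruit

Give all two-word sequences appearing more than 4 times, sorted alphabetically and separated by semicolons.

some fruit; some some

Bigram counts meeting the condition (more than 4 times):
  some fruit: 5
  some some: 9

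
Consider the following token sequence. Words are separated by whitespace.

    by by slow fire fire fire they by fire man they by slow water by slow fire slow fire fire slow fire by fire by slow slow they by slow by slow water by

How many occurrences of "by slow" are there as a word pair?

Scanning the 33 overlapping bigram windows for "by slow":
  position 2–3: by slow
  position 12–13: by slow
  position 15–16: by slow
  position 25–26: by slow
  position 29–30: by slow
  position 31–32: by slow

6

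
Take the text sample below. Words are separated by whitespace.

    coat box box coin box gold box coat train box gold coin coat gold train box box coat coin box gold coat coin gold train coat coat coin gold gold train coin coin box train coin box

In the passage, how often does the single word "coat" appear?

7

Scanning the 37 tokens for "coat":
  position 1: coat
  position 8: coat
  position 13: coat
  position 18: coat
  position 22: coat
  position 26: coat
  position 27: coat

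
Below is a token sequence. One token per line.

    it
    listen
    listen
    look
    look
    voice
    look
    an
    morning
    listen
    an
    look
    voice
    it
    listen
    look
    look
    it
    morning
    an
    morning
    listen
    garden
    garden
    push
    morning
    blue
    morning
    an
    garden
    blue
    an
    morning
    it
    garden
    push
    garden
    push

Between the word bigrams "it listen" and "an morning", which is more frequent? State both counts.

"an morning" (3 vs 2)

"it listen": 2 occurrences
"an morning": 3 occurrences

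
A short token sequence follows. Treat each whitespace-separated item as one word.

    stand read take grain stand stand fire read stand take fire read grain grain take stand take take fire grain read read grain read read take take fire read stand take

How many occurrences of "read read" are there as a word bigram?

Scanning the 30 overlapping bigram windows for "read read":
  position 21–22: read read
  position 24–25: read read

2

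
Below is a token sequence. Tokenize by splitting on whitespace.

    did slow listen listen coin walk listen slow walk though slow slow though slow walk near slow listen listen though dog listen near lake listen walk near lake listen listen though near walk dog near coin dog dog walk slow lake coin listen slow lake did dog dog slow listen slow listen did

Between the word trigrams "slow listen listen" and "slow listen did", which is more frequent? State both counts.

"slow listen listen" (2 vs 1)

"slow listen listen": 2 occurrences
"slow listen did": 1 occurrence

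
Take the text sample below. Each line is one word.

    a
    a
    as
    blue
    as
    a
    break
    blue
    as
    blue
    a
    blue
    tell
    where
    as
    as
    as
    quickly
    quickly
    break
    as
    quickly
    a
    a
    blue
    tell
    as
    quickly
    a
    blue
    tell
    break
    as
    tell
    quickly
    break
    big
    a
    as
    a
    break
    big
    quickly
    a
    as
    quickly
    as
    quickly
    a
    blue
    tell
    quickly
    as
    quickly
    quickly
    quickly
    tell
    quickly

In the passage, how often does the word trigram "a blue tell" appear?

Scanning the 56 overlapping trigram windows for "a blue tell":
  position 11–13: a blue tell
  position 24–26: a blue tell
  position 29–31: a blue tell
  position 49–51: a blue tell

4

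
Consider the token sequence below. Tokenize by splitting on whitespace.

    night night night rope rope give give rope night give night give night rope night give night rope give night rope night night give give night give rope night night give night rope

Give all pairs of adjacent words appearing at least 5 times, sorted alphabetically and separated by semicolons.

give night; night give; night rope

Bigram counts meeting the condition (at least 5 times):
  give night: 6
  night give: 6
  night rope: 5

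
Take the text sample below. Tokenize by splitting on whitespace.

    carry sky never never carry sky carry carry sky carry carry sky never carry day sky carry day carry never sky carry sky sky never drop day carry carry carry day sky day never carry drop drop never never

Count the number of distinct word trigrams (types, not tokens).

39 tokens → 37 trigram windows in total.
Repeated trigrams (each contributes count−1 duplicates):
  carry carry sky: 2
  carry day sky: 2
  carry sky carry: 2
  carry sky never: 2
  sky carry carry: 2
5 duplicate windows → 37 − 5 = 32 distinct.

32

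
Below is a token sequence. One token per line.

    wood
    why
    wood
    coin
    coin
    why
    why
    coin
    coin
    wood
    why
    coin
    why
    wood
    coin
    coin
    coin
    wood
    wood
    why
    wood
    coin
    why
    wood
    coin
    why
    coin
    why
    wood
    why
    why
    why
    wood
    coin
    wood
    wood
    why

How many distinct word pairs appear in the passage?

9

37 tokens → 36 bigram windows in total.
Repeated bigrams (each contributes count−1 duplicates):
  why wood: 6
  coin why: 5
  wood coin: 5
  wood why: 5
  coin coin: 4
  coin wood: 3
  why coin: 3
  why why: 3
  … (1 more repeated)
27 duplicate windows → 36 − 27 = 9 distinct.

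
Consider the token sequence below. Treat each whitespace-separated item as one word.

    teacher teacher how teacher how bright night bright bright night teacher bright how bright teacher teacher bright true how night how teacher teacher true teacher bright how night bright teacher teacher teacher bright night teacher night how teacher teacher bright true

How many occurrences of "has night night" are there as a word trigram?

Scanning the 39 overlapping trigram windows for "has night night":
  (none found)

0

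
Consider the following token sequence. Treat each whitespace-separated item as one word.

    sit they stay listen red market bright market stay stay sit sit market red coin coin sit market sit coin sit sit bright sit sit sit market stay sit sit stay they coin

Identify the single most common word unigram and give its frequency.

Unigram frequencies (highest first):
  sit: 12
  stay: 5
  market: 5
  coin: 4
  they: 2
  red: 2
  … (2 more, each ≤ 2)

"sit", 12 times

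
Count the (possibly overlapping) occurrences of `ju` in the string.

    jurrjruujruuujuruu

Sliding a length-2 window over the 18 characters (17 positions):
  position 1–2: ju
  position 14–15: ju

2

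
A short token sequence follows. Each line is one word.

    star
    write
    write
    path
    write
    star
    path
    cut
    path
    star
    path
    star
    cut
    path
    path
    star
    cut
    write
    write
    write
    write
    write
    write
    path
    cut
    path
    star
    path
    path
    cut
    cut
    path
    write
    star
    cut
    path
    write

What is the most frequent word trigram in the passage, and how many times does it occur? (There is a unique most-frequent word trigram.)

Trigram frequencies (highest first):
  write write write: 4
  write write path: 2
  path write star: 2
  path cut path: 2
  cut path star: 2
  path star path: 2
  … (18 more, each ≤ 2)

"write write write", 4 times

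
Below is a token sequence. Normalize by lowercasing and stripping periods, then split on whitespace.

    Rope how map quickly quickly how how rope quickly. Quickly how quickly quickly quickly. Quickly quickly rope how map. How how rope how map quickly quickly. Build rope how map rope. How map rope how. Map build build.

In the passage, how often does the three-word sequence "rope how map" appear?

Scanning the 36 overlapping trigram windows for "rope how map":
  position 1–3: rope how map
  position 17–19: rope how map
  position 22–24: rope how map
  position 28–30: rope how map
  position 31–33: rope how map
  position 34–36: rope how map

6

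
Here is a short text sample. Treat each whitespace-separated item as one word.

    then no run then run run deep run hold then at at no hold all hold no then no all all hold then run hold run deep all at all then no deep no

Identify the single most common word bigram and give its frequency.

"then no", 3 times

Bigram frequencies (highest first):
  then no: 3
  then run: 2
  run deep: 2
  run hold: 2
  hold then: 2
  all hold: 2
  … (20 more, each ≤ 1)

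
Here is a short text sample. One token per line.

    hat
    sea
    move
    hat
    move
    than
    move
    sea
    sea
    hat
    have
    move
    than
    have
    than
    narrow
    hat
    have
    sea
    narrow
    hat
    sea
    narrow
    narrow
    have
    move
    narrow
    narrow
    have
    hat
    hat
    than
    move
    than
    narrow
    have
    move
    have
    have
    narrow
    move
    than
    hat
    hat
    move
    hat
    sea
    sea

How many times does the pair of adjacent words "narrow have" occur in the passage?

Scanning the 47 overlapping bigram windows for "narrow have":
  position 24–25: narrow have
  position 28–29: narrow have
  position 35–36: narrow have

3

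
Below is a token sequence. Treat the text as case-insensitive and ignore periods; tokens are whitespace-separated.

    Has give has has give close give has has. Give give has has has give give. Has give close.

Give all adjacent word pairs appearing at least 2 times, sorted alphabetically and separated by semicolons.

give close; give give; give has; has give; has has

Bigram counts meeting the condition (at least 2 times):
  give close: 2
  give give: 2
  give has: 4
  has give: 5
  has has: 4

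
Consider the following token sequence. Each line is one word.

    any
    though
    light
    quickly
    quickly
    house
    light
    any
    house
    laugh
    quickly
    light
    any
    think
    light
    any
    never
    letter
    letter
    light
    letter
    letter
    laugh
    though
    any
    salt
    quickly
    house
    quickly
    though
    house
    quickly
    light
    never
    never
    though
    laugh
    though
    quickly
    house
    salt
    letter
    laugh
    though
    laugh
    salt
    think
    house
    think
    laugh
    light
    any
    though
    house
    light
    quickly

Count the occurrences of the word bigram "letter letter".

2

Scanning the 55 overlapping bigram windows for "letter letter":
  position 18–19: letter letter
  position 21–22: letter letter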